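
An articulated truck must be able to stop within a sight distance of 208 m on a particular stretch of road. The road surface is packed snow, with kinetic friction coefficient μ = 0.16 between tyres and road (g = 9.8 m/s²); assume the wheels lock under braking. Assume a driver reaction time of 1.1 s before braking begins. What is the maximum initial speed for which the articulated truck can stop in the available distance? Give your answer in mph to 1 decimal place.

a = μg = 0.16 × 9.8 = 1.568 m/s².
Stopping distance: v·t_r + v²/(2a) = 208 with t_r = 1.1 s and a = 1.568 m/s².
So v² + 3.450 v − 652.29 = 0.
Positive root: v = −a·t_r + √((a·t_r)² + 2a·d) = −1.725 + √(2.976 + 652.29) = 23.8732 m/s.
23.8732 m/s ÷ 0.44704 = 53.403 mph.

Maximum speed ≈ 53.4 mph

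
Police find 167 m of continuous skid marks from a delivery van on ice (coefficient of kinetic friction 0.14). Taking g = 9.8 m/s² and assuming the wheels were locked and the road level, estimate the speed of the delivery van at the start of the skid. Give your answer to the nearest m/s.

Initial speed ≈ 21 m/s

Deceleration a = μg = 0.14 × 9.8 = 1.372 m/s².
v = √(2a·d) = √(2 × 1.372 × 167) = √458.248 = 21.4067 m/s.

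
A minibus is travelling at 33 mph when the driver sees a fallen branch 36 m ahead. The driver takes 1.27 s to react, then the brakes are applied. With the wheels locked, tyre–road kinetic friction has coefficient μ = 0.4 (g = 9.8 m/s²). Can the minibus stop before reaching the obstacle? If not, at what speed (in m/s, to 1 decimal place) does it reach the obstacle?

33 mph × 0.44704 = 14.7523 m/s.
a = μg = 0.4 × 9.8 = 3.920 m/s².
Reaction distance = 14.7523 × 1.27 = 18.735 m.
Braking distance needed to stop: v²/(2a) = 217.630 / 7.840 = 27.759 m, so total needed = 18.735 + 27.759 = 46.494 m > 36 m — it cannot stop.
Distance remaining when braking begins: 36 − 18.735 = 17.265 m.
v² = v₀² − 2a·d = 217.630 − 2 × 3.920 × 17.265 = 82.272 m²/s².
v = √82.272 = 9.070 m/s.

No — it strikes the obstacle at 9.1 m/s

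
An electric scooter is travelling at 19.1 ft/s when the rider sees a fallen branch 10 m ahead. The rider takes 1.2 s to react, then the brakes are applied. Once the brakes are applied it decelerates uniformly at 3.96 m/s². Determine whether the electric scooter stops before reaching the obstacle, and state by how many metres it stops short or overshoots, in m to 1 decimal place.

No — it overshoots by 1.3 m

19.1 ft/s × 0.3048 = 5.8217 m/s.
Reaction distance = 5.8217 × 1.2 = 6.986 m.
Braking distance = v²/(2a) = 33.892 / 7.920 = 4.279 m.
Total stopping distance = 6.986 + 4.279 = 11.265 m, vs 10 m available — it cannot stop in time and overshoots by 11.265 − 10 = 1.265 m.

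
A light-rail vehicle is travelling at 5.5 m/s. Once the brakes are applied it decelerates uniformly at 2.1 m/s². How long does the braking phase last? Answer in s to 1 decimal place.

Braking time = v/a = 5.5000 / 2.100 = 2.619 s.

Braking time ≈ 2.6 s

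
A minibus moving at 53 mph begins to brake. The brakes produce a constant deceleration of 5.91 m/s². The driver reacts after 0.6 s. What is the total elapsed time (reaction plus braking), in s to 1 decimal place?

Total time ≈ 4.6 s

53 mph × 0.44704 = 23.6931 m/s.
Braking time = v/a = 23.6931 / 5.910 = 4.009 s.
Total = 0.6 + 4.009 = 4.609 s.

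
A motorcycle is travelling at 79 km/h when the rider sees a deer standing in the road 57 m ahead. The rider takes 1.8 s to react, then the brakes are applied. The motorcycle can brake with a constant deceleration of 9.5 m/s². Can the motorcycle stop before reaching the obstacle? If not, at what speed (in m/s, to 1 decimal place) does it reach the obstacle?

No — it strikes the obstacle at 12.2 m/s

79 km/h ÷ 3.6 = 21.9444 m/s.
Reaction distance = 21.9444 × 1.8 = 39.500 m.
Braking distance needed to stop: v²/(2a) = 481.557 / 19.000 = 25.345 m, so total needed = 39.500 + 25.345 = 64.845 m > 57 m — it cannot stop.
Distance remaining when braking begins: 57 − 39.500 = 17.500 m.
v² = v₀² − 2a·d = 481.557 − 2 × 9.500 × 17.500 = 149.057 m²/s².
v = √149.057 = 12.209 m/s.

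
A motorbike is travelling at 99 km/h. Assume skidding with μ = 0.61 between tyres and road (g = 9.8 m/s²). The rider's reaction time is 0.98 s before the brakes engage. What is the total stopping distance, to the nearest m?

Total stopping distance ≈ 90 m

99 km/h ÷ 3.6 = 27.5000 m/s.
a = μg = 0.61 × 9.8 = 5.978 m/s².
Reaction distance = v·t_r = 27.5000 × 0.98 = 26.950 m.
Braking distance = v²/(2a) = 27.5000² / (2 × 5.978) = 756.250 / 11.956 = 63.253 m.
Total = 26.950 + 63.253 = 90.203 m.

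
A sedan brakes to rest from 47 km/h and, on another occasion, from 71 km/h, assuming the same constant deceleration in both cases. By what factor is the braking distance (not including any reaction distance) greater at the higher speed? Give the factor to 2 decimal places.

Braking distance d = v²/(2a), so with a fixed, d ∝ v².
Factor = (71/47)² = 1.5106² = 2.2819.

Factor ≈ 2.28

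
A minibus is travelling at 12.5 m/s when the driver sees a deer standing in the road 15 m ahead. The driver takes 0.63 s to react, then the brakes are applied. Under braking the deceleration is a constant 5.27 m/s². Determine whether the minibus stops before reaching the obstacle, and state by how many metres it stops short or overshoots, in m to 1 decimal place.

No — it overshoots by 7.7 m

Reaction distance = 12.5000 × 0.63 = 7.875 m.
Braking distance = v²/(2a) = 156.250 / 10.540 = 14.824 m.
Total stopping distance = 7.875 + 14.824 = 22.699 m, vs 15 m available — it cannot stop in time and overshoots by 22.699 − 15 = 7.699 m.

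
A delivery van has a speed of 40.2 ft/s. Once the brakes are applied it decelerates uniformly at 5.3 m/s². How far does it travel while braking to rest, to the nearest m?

Braking distance ≈ 14 m

40.2 ft/s × 0.3048 = 12.2530 m/s.
Braking distance = v²/(2a) = 12.2530² / (2 × 5.300) = 150.136 / 10.600 = 14.164 m.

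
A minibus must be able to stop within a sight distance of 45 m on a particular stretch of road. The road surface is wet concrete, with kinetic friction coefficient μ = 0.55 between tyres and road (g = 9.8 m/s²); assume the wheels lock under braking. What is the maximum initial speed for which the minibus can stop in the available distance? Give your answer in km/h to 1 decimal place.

a = μg = 0.55 × 9.8 = 5.390 m/s².
v²/(2a) = d ⇒ v = √(2 × 5.390 × 45) = √485.10 = 22.0250 m/s.
22.0250 m/s × 3.6 = 79.290 km/h.

Maximum speed ≈ 79.3 km/h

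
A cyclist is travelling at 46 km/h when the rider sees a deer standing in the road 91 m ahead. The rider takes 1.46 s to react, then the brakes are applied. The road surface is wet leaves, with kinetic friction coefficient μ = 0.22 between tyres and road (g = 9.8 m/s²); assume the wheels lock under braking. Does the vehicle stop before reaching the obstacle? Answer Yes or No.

46 km/h ÷ 3.6 = 12.7778 m/s.
a = μg = 0.22 × 9.8 = 2.156 m/s².
Reaction distance = 12.7778 × 1.46 = 18.656 m.
Braking distance = v²/(2a) = 163.272 / 4.312 = 37.865 m.
Total stopping distance = 18.656 + 37.865 = 56.521 m, vs 91 m available — it stops with 91 − 56.521 = 34.479 m to spare.

Yes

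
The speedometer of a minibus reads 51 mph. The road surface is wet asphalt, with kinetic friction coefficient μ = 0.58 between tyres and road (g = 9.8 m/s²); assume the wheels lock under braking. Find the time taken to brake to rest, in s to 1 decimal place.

51 mph × 0.44704 = 22.7990 m/s.
a = μg = 0.58 × 9.8 = 5.684 m/s².
Braking time = v/a = 22.7990 / 5.684 = 4.011 s.

Braking time ≈ 4.0 s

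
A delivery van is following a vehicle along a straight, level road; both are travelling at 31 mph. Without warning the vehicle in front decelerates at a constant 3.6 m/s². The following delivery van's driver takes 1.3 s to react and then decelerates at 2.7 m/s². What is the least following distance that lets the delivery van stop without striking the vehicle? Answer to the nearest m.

Minimum gap ≈ 27 m

31 mph × 0.44704 = 13.8582 m/s.
Leader travels v²/(2a_L) = 192.050 / 7.200 = 26.674 m before stopping.
Follower covers v·t_r = 13.8582 × 1.3 = 18.016 m while reacting, then v²/(2a_F) = 192.050 / 5.400 = 35.565 m while braking, for a total of 18.016 + 35.565 = 53.581 m.
Since a_F ≤ a_L and the follower starts braking later, the follower is never slower than the leader, so the closest approach is when both have stopped.
Minimum gap = 53.581 − 26.674 = 26.907 m.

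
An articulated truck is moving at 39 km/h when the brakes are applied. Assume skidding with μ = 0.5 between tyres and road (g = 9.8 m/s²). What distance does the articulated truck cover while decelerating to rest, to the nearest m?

Braking distance ≈ 12 m

39 km/h ÷ 3.6 = 10.8333 m/s.
a = μg = 0.5 × 9.8 = 4.900 m/s².
Braking distance = v²/(2a) = 10.8333² / (2 × 4.900) = 117.360 / 9.800 = 11.976 m.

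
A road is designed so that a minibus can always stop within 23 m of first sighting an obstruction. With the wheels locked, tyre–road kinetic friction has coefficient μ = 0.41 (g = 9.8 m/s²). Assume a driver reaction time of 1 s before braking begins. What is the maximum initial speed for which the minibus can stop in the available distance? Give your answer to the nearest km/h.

Maximum speed ≈ 37 km/h

a = μg = 0.41 × 9.8 = 4.018 m/s².
Stopping distance: v·t_r + v²/(2a) = 23 with t_r = 1 s and a = 4.018 m/s².
So v² + 8.036 v − 184.83 = 0.
Positive root: v = −a·t_r + √((a·t_r)² + 2a·d) = −4.018 + √(16.144 + 184.83) = 10.1585 m/s.
10.1585 m/s × 3.6 = 36.571 km/h.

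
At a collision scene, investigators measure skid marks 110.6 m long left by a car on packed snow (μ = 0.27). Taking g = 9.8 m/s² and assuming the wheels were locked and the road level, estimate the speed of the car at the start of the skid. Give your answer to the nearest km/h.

Initial speed ≈ 87 km/h

Deceleration a = μg = 0.27 × 9.8 = 2.646 m/s².
v = √(2a·d) = √(2 × 2.646 × 110.6) = √585.295 = 24.1929 m/s.
= 24.1929 × 3.6 = 87.094 km/h.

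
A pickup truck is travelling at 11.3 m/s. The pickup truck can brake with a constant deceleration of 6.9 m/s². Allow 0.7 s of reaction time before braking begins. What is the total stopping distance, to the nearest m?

Total stopping distance ≈ 17 m

Reaction distance = v·t_r = 11.3000 × 0.7 = 7.910 m.
Braking distance = v²/(2a) = 11.3000² / (2 × 6.900) = 127.690 / 13.800 = 9.253 m.
Total = 7.910 + 9.253 = 17.163 m.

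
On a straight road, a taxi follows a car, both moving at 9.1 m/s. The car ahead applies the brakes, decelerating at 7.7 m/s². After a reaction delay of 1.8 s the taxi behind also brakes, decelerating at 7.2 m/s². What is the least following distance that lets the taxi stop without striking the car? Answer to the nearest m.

Leader travels v²/(2a_L) = 82.810 / 15.400 = 5.377 m before stopping.
Follower covers v·t_r = 9.1000 × 1.8 = 16.380 m while reacting, then v²/(2a_F) = 82.810 / 14.400 = 5.751 m while braking, for a total of 16.380 + 5.751 = 22.131 m.
Since a_F ≤ a_L and the follower starts braking later, the follower is never slower than the leader, so the closest approach is when both have stopped.
Minimum gap = 22.131 − 5.377 = 16.754 m.

Minimum gap ≈ 17 m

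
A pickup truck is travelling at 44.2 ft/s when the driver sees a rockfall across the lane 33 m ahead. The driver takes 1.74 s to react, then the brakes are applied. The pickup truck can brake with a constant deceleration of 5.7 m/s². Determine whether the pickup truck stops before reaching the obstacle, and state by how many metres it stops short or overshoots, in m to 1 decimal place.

No — it overshoots by 6.4 m

44.2 ft/s × 0.3048 = 13.4722 m/s.
Reaction distance = 13.4722 × 1.74 = 23.442 m.
Braking distance = v²/(2a) = 181.500 / 11.400 = 15.921 m.
Total stopping distance = 23.442 + 15.921 = 39.363 m, vs 33 m available — it cannot stop in time and overshoots by 39.363 − 33 = 6.363 m.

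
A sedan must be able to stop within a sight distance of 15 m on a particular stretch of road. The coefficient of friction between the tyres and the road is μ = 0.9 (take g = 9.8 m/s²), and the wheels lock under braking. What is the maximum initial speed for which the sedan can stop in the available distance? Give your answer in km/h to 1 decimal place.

Maximum speed ≈ 58.6 km/h

a = μg = 0.9 × 9.8 = 8.820 m/s².
v²/(2a) = d ⇒ v = √(2 × 8.820 × 15) = √264.60 = 16.2665 m/s.
16.2665 m/s × 3.6 = 58.559 km/h.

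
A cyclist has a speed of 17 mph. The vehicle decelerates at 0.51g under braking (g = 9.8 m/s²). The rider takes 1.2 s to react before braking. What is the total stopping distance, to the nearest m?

Total stopping distance ≈ 15 m

17 mph × 0.44704 = 7.5997 m/s.
a = 0.51 × 9.8 = 4.998 m/s².
Reaction distance = v·t_r = 7.5997 × 1.2 = 9.120 m.
Braking distance = v²/(2a) = 7.5997² / (2 × 4.998) = 57.755 / 9.996 = 5.778 m.
Total = 9.120 + 5.778 = 14.898 m.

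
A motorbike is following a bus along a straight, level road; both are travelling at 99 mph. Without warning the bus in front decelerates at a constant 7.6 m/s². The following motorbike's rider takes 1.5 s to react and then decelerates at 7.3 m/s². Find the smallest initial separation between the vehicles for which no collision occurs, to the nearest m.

99 mph × 0.44704 = 44.2570 m/s.
Leader travels v²/(2a_L) = 1958.682 / 15.200 = 128.861 m before stopping.
Follower covers v·t_r = 44.2570 × 1.5 = 66.385 m while reacting, then v²/(2a_F) = 1958.682 / 14.600 = 134.156 m while braking, for a total of 66.385 + 134.156 = 200.541 m.
Since a_F ≤ a_L and the follower starts braking later, the follower is never slower than the leader, so the closest approach is when both have stopped.
Minimum gap = 200.541 − 128.861 = 71.680 m.

Minimum gap ≈ 72 m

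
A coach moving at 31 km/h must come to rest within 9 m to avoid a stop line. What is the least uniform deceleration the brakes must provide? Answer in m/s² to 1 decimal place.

31 km/h ÷ 3.6 = 8.6111 m/s.
v² = 2a·d ⇒ a = v²/(2d) = 8.6111² / (2 × 9.000) = 74.151 / 18.000 = 4.1195 m/s².

Required deceleration ≈ 4.1 m/s²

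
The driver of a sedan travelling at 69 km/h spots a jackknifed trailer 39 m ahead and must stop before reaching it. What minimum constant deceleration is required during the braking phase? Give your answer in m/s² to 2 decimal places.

69 km/h ÷ 3.6 = 19.1667 m/s.
v² = 2a·d ⇒ a = v²/(2d) = 19.1667² / (2 × 39.000) = 367.362 / 78.000 = 4.7098 m/s².

Required deceleration ≈ 4.71 m/s²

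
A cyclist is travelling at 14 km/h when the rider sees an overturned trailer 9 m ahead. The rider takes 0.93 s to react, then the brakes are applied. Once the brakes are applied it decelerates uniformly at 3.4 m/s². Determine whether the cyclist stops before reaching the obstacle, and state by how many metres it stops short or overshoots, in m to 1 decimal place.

14 km/h ÷ 3.6 = 3.8889 m/s.
Reaction distance = 3.8889 × 0.93 = 3.617 m.
Braking distance = v²/(2a) = 15.124 / 6.800 = 2.224 m.
Total stopping distance = 3.617 + 2.224 = 5.841 m, vs 9 m available — it stops with 9 − 5.841 = 3.159 m to spare.

Yes — it stops 3.2 m short of the obstacle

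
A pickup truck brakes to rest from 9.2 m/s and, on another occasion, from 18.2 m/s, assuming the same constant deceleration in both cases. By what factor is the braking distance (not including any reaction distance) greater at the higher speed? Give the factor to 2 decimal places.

Factor ≈ 3.91

Braking distance d = v²/(2a), so with a fixed, d ∝ v².
Factor = (18.2/9.2)² = 1.9783² = 3.9137.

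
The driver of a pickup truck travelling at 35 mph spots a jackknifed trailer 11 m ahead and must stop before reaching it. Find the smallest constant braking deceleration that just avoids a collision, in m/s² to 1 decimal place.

Required deceleration ≈ 11.1 m/s²

35 mph × 0.44704 = 15.6464 m/s.
v² = 2a·d ⇒ a = v²/(2d) = 15.6464² / (2 × 11.000) = 244.810 / 22.000 = 11.1277 m/s².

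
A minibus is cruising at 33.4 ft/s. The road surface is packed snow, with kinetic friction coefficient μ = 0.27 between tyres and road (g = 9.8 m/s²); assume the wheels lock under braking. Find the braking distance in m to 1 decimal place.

33.4 ft/s × 0.3048 = 10.1803 m/s.
a = μg = 0.27 × 9.8 = 2.646 m/s².
Braking distance = v²/(2a) = 10.1803² / (2 × 2.646) = 103.639 / 5.292 = 19.584 m.

Braking distance ≈ 19.6 m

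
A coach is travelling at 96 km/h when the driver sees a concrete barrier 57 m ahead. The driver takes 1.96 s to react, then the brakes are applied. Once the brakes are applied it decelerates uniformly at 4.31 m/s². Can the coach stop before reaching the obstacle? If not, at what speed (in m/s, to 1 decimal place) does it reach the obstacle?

No — it strikes the obstacle at 25.9 m/s

96 km/h ÷ 3.6 = 26.6667 m/s.
Reaction distance = 26.6667 × 1.96 = 52.267 m.
Braking distance needed to stop: v²/(2a) = 711.113 / 8.620 = 82.496 m, so total needed = 52.267 + 82.496 = 134.763 m > 57 m — it cannot stop.
Distance remaining when braking begins: 57 − 52.267 = 4.733 m.
v² = v₀² − 2a·d = 711.113 − 2 × 4.310 × 4.733 = 670.315 m²/s².
v = √670.315 = 25.890 m/s.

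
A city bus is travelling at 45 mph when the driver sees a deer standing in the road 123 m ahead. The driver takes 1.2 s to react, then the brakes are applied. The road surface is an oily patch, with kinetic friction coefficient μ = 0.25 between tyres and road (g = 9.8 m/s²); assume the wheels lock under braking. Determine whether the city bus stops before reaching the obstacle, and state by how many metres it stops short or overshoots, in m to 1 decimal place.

45 mph × 0.44704 = 20.1168 m/s.
a = μg = 0.25 × 9.8 = 2.450 m/s².
Reaction distance = 20.1168 × 1.2 = 24.140 m.
Braking distance = v²/(2a) = 404.686 / 4.900 = 82.589 m.
Total stopping distance = 24.140 + 82.589 = 106.729 m, vs 123 m available — it stops with 123 − 106.729 = 16.271 m to spare.

Yes — it stops 16.3 m short of the obstacle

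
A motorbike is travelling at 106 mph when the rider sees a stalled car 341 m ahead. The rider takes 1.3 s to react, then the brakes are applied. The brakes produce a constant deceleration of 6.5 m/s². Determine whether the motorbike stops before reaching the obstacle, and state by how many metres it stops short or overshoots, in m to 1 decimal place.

Yes — it stops 106.7 m short of the obstacle

106 mph × 0.44704 = 47.3862 m/s.
Reaction distance = 47.3862 × 1.3 = 61.602 m.
Braking distance = v²/(2a) = 2245.452 / 13.000 = 172.727 m.
Total stopping distance = 61.602 + 172.727 = 234.329 m, vs 341 m available — it stops with 341 − 234.329 = 106.671 m to spare.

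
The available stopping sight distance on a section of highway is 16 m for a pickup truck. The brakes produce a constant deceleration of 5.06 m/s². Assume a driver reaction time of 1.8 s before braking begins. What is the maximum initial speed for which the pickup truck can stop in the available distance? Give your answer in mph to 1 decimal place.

Maximum speed ≈ 14.6 mph

Stopping distance: v·t_r + v²/(2a) = 16 with t_r = 1.8 s and a = 5.060 m/s².
So v² + 18.216 v − 161.92 = 0.
Positive root: v = −a·t_r + √((a·t_r)² + 2a·d) = −9.108 + √(82.956 + 161.92) = 6.5405 m/s.
6.5405 m/s ÷ 0.44704 = 14.631 mph.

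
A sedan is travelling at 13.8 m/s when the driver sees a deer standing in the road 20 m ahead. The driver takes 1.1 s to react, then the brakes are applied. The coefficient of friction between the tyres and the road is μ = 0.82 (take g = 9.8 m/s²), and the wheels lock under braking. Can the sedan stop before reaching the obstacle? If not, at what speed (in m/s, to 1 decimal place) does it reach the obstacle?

a = μg = 0.82 × 9.8 = 8.036 m/s².
Reaction distance = 13.8000 × 1.1 = 15.180 m.
Braking distance needed to stop: v²/(2a) = 190.440 / 16.072 = 11.849 m, so total needed = 15.180 + 11.849 = 27.029 m > 20 m — it cannot stop.
Distance remaining when braking begins: 20 − 15.180 = 4.820 m.
v² = v₀² − 2a·d = 190.440 − 2 × 8.036 × 4.820 = 112.973 m²/s².
v = √112.973 = 10.629 m/s.

No — it strikes the obstacle at 10.6 m/s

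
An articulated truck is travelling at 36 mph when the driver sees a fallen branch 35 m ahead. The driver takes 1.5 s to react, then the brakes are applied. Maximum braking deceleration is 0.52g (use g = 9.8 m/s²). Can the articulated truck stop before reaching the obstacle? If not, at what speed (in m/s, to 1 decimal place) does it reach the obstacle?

No — it strikes the obstacle at 12.2 m/s

36 mph × 0.44704 = 16.0934 m/s.
a = 0.52 × 9.8 = 5.096 m/s².
Reaction distance = 16.0934 × 1.5 = 24.140 m.
Braking distance needed to stop: v²/(2a) = 258.998 / 10.192 = 25.412 m, so total needed = 24.140 + 25.412 = 49.552 m > 35 m — it cannot stop.
Distance remaining when braking begins: 35 − 24.140 = 10.860 m.
v² = v₀² − 2a·d = 258.998 − 2 × 5.096 × 10.860 = 148.313 m²/s².
v = √148.313 = 12.178 m/s.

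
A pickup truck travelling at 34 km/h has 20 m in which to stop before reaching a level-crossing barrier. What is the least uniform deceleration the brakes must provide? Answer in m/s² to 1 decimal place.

34 km/h ÷ 3.6 = 9.4444 m/s.
v² = 2a·d ⇒ a = v²/(2d) = 9.4444² / (2 × 20.000) = 89.197 / 40.000 = 2.2299 m/s².

Required deceleration ≈ 2.2 m/s²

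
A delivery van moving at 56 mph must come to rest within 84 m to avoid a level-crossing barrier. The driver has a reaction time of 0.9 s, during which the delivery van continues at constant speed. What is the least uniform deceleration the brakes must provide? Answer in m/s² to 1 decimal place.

56 mph × 0.44704 = 25.0342 m/s.
Distance covered during reaction = 25.0342 × 0.9 = 22.531 m.
Distance available for braking: 84 − 22.531 = 61.469 m.
v² = 2a·d ⇒ a = v²/(2d) = 25.0342² / (2 × 61.469) = 626.711 / 122.938 = 5.0978 m/s².

Required deceleration ≈ 5.1 m/s²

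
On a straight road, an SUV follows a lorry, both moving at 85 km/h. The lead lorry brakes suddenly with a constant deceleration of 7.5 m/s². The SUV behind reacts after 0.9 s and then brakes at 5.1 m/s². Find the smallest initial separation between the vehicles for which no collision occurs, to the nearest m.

Minimum gap ≈ 39 m

85 km/h ÷ 3.6 = 23.6111 m/s.
Leader travels v²/(2a_L) = 557.484 / 15.000 = 37.166 m before stopping.
Follower covers v·t_r = 23.6111 × 0.9 = 21.250 m while reacting, then v²/(2a_F) = 557.484 / 10.200 = 54.655 m while braking, for a total of 21.250 + 54.655 = 75.905 m.
Since a_F ≤ a_L and the follower starts braking later, the follower is never slower than the leader, so the closest approach is when both have stopped.
Minimum gap = 75.905 − 37.166 = 38.739 m.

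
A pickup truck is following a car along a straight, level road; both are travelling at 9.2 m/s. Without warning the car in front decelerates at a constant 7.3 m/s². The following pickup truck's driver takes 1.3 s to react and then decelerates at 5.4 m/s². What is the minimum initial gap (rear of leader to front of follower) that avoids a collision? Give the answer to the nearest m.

Leader travels v²/(2a_L) = 84.640 / 14.600 = 5.797 m before stopping.
Follower covers v·t_r = 9.2000 × 1.3 = 11.960 m while reacting, then v²/(2a_F) = 84.640 / 10.800 = 7.837 m while braking, for a total of 11.960 + 7.837 = 19.797 m.
Since a_F ≤ a_L and the follower starts braking later, the follower is never slower than the leader, so the closest approach is when both have stopped.
Minimum gap = 19.797 − 5.797 = 14.000 m.

Minimum gap ≈ 14 m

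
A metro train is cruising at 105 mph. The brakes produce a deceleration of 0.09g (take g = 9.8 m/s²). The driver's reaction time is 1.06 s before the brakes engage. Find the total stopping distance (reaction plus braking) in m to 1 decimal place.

105 mph × 0.44704 = 46.9392 m/s.
a = 0.09 × 9.8 = 0.882 m/s².
Reaction distance = v·t_r = 46.9392 × 1.06 = 49.756 m.
Braking distance = v²/(2a) = 46.9392² / (2 × 0.882) = 2203.288 / 1.764 = 1249.029 m.
Total = 49.756 + 1249.029 = 1298.785 m.

Total stopping distance ≈ 1298.8 m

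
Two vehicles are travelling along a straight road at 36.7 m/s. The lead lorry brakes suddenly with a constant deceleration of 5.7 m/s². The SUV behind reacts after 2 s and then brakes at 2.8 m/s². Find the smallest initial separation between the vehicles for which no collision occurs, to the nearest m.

Minimum gap ≈ 196 m

Leader travels v²/(2a_L) = 1346.890 / 11.400 = 118.148 m before stopping.
Follower covers v·t_r = 36.7000 × 2 = 73.400 m while reacting, then v²/(2a_F) = 1346.890 / 5.600 = 240.516 m while braking, for a total of 73.400 + 240.516 = 313.916 m.
Since a_F ≤ a_L and the follower starts braking later, the follower is never slower than the leader, so the closest approach is when both have stopped.
Minimum gap = 313.916 − 118.148 = 195.768 m.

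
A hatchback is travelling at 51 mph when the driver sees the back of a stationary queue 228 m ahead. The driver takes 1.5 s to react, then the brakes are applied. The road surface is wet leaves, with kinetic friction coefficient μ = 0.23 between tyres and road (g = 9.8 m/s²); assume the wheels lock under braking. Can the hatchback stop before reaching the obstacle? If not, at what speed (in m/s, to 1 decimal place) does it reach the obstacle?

51 mph × 0.44704 = 22.7990 m/s.
a = μg = 0.23 × 9.8 = 2.254 m/s².
Reaction distance = 22.7990 × 1.5 = 34.198 m.
Braking distance = v²/(2a) = 519.794 / 4.508 = 115.305 m.
Total stopping distance = 34.198 + 115.305 = 149.503 m, vs 228 m available — it stops with 228 − 149.503 = 78.497 m to spare.

Yes — it stops about 78.5 m short of the obstacle, so it never reaches it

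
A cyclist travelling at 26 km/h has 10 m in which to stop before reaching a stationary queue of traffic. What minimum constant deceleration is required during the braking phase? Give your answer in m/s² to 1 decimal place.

Required deceleration ≈ 2.6 m/s²

26 km/h ÷ 3.6 = 7.2222 m/s.
v² = 2a·d ⇒ a = v²/(2d) = 7.2222² / (2 × 10.000) = 52.160 / 20.000 = 2.6080 m/s².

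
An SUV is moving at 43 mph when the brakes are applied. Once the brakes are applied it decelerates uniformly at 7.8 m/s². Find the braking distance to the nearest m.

43 mph × 0.44704 = 19.2227 m/s.
Braking distance = v²/(2a) = 19.2227² / (2 × 7.800) = 369.512 / 15.600 = 23.687 m.

Braking distance ≈ 24 m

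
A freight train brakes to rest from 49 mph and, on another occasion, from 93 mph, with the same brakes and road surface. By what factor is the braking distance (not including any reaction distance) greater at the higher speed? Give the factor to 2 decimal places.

Factor ≈ 3.60

Braking distance d = v²/(2a), so with a fixed, d ∝ v².
Factor = (93/49)² = 1.8980² = 3.6024.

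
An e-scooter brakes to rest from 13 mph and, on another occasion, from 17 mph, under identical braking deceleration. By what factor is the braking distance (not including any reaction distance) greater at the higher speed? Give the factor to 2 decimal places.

Factor ≈ 1.71

Braking distance d = v²/(2a), so with a fixed, d ∝ v².
Factor = (17/13)² = 1.3077² = 1.7101.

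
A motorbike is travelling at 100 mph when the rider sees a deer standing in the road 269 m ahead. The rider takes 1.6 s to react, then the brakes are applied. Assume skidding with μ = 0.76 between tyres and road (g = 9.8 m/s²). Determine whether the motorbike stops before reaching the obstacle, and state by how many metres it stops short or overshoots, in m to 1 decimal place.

Yes — it stops 63.3 m short of the obstacle

100 mph × 0.44704 = 44.7040 m/s.
a = μg = 0.76 × 9.8 = 7.448 m/s².
Reaction distance = 44.7040 × 1.6 = 71.526 m.
Braking distance = v²/(2a) = 1998.448 / 14.896 = 134.160 m.
Total stopping distance = 71.526 + 134.160 = 205.686 m, vs 269 m available — it stops with 269 − 205.686 = 63.314 m to spare.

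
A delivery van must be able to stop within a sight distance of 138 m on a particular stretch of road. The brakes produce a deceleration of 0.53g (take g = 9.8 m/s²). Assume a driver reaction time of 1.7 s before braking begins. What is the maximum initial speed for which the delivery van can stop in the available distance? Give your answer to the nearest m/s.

Maximum speed ≈ 30 m/s

a = 0.53 × 9.8 = 5.194 m/s².
Stopping distance: v·t_r + v²/(2a) = 138 with t_r = 1.7 s and a = 5.194 m/s².
So v² + 17.660 v − 1433.54 = 0.
Positive root: v = −a·t_r + √((a·t_r)² + 2a·d) = −8.830 + √(77.969 + 1433.54) = 30.0481 m/s.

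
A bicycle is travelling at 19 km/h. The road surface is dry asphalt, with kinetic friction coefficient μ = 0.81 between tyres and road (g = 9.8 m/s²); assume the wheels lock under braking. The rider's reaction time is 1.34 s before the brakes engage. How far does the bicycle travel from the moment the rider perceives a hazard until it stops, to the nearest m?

Total stopping distance ≈ 9 m

19 km/h ÷ 3.6 = 5.2778 m/s.
a = μg = 0.81 × 9.8 = 7.938 m/s².
Reaction distance = v·t_r = 5.2778 × 1.34 = 7.072 m.
Braking distance = v²/(2a) = 5.2778² / (2 × 7.938) = 27.855 / 15.876 = 1.755 m.
Total = 7.072 + 1.755 = 8.827 m.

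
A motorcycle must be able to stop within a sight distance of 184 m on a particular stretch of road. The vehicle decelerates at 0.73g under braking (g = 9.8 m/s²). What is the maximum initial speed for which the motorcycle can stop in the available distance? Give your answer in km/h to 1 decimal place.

Maximum speed ≈ 184.7 km/h

a = 0.73 × 9.8 = 7.154 m/s².
v²/(2a) = d ⇒ v = √(2 × 7.154 × 184) = √2632.67 = 51.3096 m/s.
51.3096 m/s × 3.6 = 184.715 km/h.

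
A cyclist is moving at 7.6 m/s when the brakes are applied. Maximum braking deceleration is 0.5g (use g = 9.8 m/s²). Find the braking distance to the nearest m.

Braking distance ≈ 6 m

a = 0.5 × 9.8 = 4.900 m/s².
Braking distance = v²/(2a) = 7.6000² / (2 × 4.900) = 57.760 / 9.800 = 5.894 m.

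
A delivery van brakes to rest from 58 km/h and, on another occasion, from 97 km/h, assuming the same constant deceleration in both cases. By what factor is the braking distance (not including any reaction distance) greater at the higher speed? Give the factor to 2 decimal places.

Braking distance d = v²/(2a), so with a fixed, d ∝ v².
Factor = (97/58)² = 1.6724² = 2.7969.

Factor ≈ 2.80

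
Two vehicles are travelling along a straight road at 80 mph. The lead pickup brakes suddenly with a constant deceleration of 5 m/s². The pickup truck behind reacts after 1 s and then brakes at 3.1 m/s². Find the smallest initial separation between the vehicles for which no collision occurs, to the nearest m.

Minimum gap ≈ 114 m

80 mph × 0.44704 = 35.7632 m/s.
Leader travels v²/(2a_L) = 1279.006 / 10.000 = 127.901 m before stopping.
Follower covers v·t_r = 35.7632 × 1 = 35.763 m while reacting, then v²/(2a_F) = 1279.006 / 6.200 = 206.291 m while braking, for a total of 35.763 + 206.291 = 242.054 m.
Since a_F ≤ a_L and the follower starts braking later, the follower is never slower than the leader, so the closest approach is when both have stopped.
Minimum gap = 242.054 − 127.901 = 114.153 m.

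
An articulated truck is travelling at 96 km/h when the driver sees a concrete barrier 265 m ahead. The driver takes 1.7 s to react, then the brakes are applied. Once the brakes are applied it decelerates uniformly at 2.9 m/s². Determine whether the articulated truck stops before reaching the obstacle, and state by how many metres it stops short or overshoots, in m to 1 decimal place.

Yes — it stops 97.1 m short of the obstacle

96 km/h ÷ 3.6 = 26.6667 m/s.
Reaction distance = 26.6667 × 1.7 = 45.333 m.
Braking distance = v²/(2a) = 711.113 / 5.800 = 122.606 m.
Total stopping distance = 45.333 + 122.606 = 167.939 m, vs 265 m available — it stops with 265 − 167.939 = 97.061 m to spare.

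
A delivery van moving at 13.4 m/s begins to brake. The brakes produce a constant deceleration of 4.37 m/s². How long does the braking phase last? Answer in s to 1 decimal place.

Braking time = v/a = 13.4000 / 4.370 = 3.066 s.

Braking time ≈ 3.1 s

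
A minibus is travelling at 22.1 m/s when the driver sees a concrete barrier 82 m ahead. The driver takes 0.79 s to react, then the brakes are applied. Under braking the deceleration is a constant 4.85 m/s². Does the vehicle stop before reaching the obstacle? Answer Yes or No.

Reaction distance = 22.1000 × 0.79 = 17.459 m.
Braking distance = v²/(2a) = 488.410 / 9.700 = 50.352 m.
Total stopping distance = 17.459 + 50.352 = 67.811 m, vs 82 m available — it stops with 82 − 67.811 = 14.189 m to spare.

Yes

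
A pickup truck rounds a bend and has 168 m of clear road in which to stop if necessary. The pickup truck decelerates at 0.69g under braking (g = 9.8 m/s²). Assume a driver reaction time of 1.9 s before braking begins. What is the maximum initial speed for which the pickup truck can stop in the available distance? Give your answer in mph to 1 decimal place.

a = 0.69 × 9.8 = 6.762 m/s².
Stopping distance: v·t_r + v²/(2a) = 168 with t_r = 1.9 s and a = 6.762 m/s².
So v² + 25.696 v − 2272.03 = 0.
Positive root: v = −a·t_r + √((a·t_r)² + 2a·d) = −12.848 + √(165.071 + 2272.03) = 36.5190 m/s.
36.5190 m/s ÷ 0.44704 = 81.691 mph.

Maximum speed ≈ 81.7 mph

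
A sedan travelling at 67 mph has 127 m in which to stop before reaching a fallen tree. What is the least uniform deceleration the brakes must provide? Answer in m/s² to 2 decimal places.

Required deceleration ≈ 3.53 m/s²

67 mph × 0.44704 = 29.9517 m/s.
v² = 2a·d ⇒ a = v²/(2d) = 29.9517² / (2 × 127.000) = 897.104 / 254.000 = 3.5319 m/s².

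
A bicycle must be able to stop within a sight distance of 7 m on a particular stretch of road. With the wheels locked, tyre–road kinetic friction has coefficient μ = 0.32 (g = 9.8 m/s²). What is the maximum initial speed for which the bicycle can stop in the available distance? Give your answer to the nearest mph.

a = μg = 0.32 × 9.8 = 3.136 m/s².
v²/(2a) = d ⇒ v = √(2 × 3.136 × 7) = √43.90 = 6.6257 m/s.
6.6257 m/s ÷ 0.44704 = 14.821 mph.

Maximum speed ≈ 15 mph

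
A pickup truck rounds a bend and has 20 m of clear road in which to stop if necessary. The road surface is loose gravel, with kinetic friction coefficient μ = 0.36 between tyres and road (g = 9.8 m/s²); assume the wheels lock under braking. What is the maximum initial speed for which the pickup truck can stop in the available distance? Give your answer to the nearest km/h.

Maximum speed ≈ 43 km/h

a = μg = 0.36 × 9.8 = 3.528 m/s².
v²/(2a) = d ⇒ v = √(2 × 3.528 × 20) = √141.12 = 11.8794 m/s.
11.8794 m/s × 3.6 = 42.766 km/h.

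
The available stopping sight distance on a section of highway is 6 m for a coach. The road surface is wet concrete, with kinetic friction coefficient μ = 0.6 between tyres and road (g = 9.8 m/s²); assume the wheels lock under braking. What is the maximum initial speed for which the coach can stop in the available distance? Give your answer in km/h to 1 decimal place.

a = μg = 0.6 × 9.8 = 5.880 m/s².
v²/(2a) = d ⇒ v = √(2 × 5.880 × 6) = √70.56 = 8.4000 m/s.
8.4000 m/s × 3.6 = 30.240 km/h.

Maximum speed ≈ 30.2 km/h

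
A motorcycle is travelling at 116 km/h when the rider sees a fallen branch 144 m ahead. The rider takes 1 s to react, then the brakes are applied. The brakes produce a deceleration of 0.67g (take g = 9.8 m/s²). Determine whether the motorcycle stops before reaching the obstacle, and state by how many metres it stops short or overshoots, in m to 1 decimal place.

116 km/h ÷ 3.6 = 32.2222 m/s.
a = 0.67 × 9.8 = 6.566 m/s².
Reaction distance = 32.2222 × 1 = 32.222 m.
Braking distance = v²/(2a) = 1038.270 / 13.132 = 79.064 m.
Total stopping distance = 32.222 + 79.064 = 111.286 m, vs 144 m available — it stops with 144 − 111.286 = 32.714 m to spare.

Yes — it stops 32.7 m short of the obstacle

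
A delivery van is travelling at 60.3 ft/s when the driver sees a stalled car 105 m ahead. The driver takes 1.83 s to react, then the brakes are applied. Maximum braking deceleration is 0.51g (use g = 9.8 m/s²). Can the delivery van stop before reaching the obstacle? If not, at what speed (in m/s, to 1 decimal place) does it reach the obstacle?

Yes — it stops about 37.6 m short of the obstacle, so it never reaches it

60.3 ft/s × 0.3048 = 18.3794 m/s.
a = 0.51 × 9.8 = 4.998 m/s².
Reaction distance = 18.3794 × 1.83 = 33.634 m.
Braking distance = v²/(2a) = 337.802 / 9.996 = 33.794 m.
Total stopping distance = 33.634 + 33.794 = 67.428 m, vs 105 m available — it stops with 105 − 67.428 = 37.572 m to spare.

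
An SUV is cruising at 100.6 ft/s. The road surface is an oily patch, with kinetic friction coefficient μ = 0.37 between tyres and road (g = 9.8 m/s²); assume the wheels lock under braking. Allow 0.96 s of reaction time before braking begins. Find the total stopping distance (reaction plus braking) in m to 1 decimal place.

100.6 ft/s × 0.3048 = 30.6629 m/s.
a = μg = 0.37 × 9.8 = 3.626 m/s².
Reaction distance = v·t_r = 30.6629 × 0.96 = 29.436 m.
Braking distance = v²/(2a) = 30.6629² / (2 × 3.626) = 940.213 / 7.252 = 129.649 m.
Total = 29.436 + 129.649 = 159.085 m.

Total stopping distance ≈ 159.1 m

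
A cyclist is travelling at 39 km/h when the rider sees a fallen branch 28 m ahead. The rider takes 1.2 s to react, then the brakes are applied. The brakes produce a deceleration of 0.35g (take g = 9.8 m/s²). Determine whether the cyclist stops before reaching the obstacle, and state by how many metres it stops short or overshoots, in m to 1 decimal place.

39 km/h ÷ 3.6 = 10.8333 m/s.
a = 0.35 × 9.8 = 3.430 m/s².
Reaction distance = 10.8333 × 1.2 = 13.000 m.
Braking distance = v²/(2a) = 117.360 / 6.860 = 17.108 m.
Total stopping distance = 13.000 + 17.108 = 30.108 m, vs 28 m available — it cannot stop in time and overshoots by 30.108 − 28 = 2.108 m.

No — it overshoots by 2.1 m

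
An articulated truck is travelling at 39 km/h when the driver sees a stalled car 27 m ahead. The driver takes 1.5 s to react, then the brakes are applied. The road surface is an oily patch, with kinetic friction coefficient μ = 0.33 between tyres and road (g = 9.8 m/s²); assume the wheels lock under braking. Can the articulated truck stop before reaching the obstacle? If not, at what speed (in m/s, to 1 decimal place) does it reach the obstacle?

No — it strikes the obstacle at 6.9 m/s

39 km/h ÷ 3.6 = 10.8333 m/s.
a = μg = 0.33 × 9.8 = 3.234 m/s².
Reaction distance = 10.8333 × 1.5 = 16.250 m.
Braking distance needed to stop: v²/(2a) = 117.360 / 6.468 = 18.145 m, so total needed = 16.250 + 18.145 = 34.395 m > 27 m — it cannot stop.
Distance remaining when braking begins: 27 − 16.250 = 10.750 m.
v² = v₀² − 2a·d = 117.360 − 2 × 3.234 × 10.750 = 47.829 m²/s².
v = √47.829 = 6.916 m/s.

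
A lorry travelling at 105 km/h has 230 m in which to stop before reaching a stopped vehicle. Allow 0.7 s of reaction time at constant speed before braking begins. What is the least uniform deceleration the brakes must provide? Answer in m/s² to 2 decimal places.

Required deceleration ≈ 2.03 m/s²

105 km/h ÷ 3.6 = 29.1667 m/s.
Distance covered during reaction = 29.1667 × 0.7 = 20.417 m.
Distance available for braking: 230 − 20.417 = 209.583 m.
v² = 2a·d ⇒ a = v²/(2d) = 29.1667² / (2 × 209.583) = 850.696 / 419.166 = 2.0295 m/s².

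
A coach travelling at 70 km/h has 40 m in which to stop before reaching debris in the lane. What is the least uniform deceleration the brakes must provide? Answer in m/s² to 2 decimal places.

70 km/h ÷ 3.6 = 19.4444 m/s.
v² = 2a·d ⇒ a = v²/(2d) = 19.4444² / (2 × 40.000) = 378.085 / 80.000 = 4.7261 m/s².

Required deceleration ≈ 4.73 m/s²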